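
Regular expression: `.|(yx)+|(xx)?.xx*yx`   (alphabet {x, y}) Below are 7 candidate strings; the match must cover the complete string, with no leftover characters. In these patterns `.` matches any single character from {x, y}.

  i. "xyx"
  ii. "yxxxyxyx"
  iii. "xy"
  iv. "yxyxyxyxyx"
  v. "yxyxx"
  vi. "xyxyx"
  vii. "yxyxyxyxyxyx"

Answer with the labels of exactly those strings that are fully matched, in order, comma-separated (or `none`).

i → no match
ii → no match
iii → no match
iv → match
v → no match
vi → no match
vii → match

iv, vii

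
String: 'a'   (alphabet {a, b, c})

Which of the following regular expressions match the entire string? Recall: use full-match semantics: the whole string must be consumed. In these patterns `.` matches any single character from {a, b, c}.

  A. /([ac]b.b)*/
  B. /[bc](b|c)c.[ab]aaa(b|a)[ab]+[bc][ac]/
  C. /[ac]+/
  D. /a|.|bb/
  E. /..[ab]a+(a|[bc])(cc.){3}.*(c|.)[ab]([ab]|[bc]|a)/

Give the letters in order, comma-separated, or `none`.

C, D

A → no match
B → no match
C → match
D → match
E → no match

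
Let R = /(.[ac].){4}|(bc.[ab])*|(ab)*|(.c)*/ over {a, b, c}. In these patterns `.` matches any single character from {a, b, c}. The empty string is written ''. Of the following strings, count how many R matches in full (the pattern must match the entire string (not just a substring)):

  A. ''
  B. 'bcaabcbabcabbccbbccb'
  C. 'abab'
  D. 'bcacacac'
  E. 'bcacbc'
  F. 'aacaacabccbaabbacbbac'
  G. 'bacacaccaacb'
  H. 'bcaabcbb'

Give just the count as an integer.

A → match
B → match
C → match
D → match
E → match
F → no match
G → match
H → match
Total matched: 7

7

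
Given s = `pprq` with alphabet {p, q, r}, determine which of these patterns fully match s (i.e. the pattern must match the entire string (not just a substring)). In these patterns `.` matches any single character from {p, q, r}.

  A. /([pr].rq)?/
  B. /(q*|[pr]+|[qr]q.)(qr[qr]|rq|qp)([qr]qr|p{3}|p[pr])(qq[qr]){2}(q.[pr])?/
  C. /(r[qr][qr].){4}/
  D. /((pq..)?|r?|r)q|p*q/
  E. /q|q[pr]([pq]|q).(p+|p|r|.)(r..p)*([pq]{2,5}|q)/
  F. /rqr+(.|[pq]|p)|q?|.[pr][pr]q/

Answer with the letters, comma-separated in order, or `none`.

A → match
B → no match
C → no match — must start with `r`
D → no match
E → no match — must start with `q`
F → match

A, F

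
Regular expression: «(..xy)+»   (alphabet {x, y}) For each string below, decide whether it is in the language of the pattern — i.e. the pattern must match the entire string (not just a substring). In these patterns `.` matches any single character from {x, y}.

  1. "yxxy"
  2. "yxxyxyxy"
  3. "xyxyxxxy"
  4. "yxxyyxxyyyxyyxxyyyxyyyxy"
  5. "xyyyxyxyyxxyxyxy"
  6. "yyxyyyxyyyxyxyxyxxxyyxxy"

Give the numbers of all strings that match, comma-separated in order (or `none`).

1, 2, 3, 4, 6

1 → match
2 → match
3 → match
4 → match
5 → no match
6 → match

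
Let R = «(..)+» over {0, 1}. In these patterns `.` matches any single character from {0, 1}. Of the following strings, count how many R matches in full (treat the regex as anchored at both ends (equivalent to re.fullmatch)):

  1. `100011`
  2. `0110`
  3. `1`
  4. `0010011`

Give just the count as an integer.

2

1 → match
2 → match
3 → no match
4 → no match
Total matched: 2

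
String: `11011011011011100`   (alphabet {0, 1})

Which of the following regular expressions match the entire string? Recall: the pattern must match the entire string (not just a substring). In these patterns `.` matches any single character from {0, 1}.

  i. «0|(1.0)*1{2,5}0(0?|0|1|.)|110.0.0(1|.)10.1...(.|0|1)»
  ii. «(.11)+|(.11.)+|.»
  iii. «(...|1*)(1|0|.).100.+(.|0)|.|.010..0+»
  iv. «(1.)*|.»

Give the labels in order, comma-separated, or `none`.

i

i → match
ii → no match
iii → no match
iv → no match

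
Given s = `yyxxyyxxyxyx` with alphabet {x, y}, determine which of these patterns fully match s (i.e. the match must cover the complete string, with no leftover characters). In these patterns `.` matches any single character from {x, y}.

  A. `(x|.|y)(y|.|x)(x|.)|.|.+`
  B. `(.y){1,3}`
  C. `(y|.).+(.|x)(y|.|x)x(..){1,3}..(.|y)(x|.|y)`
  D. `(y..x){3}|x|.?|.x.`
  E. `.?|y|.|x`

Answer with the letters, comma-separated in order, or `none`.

A, D

A → match
B → no match — must end with `y`
C → no match
D → match
E → no match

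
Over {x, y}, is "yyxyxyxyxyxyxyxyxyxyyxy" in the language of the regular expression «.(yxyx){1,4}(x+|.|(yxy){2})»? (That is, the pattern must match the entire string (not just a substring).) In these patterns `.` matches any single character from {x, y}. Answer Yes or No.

Yes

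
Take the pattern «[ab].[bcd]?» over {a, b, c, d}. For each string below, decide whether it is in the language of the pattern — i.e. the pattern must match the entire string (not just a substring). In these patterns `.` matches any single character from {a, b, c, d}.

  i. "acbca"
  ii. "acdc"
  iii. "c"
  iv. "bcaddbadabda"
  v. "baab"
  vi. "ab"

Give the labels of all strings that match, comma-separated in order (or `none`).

i → no match
ii → no match
iii → no match
iv → no match
v → no match
vi → match

vi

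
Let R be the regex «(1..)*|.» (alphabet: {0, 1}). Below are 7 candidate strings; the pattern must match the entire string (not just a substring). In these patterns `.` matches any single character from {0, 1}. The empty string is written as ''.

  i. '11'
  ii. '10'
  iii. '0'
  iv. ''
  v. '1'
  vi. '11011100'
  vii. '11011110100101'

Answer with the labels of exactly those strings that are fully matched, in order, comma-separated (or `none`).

iii, iv, v

i → no match
ii → no match
iii → match
iv → match
v → match
vi → no match
vii → no match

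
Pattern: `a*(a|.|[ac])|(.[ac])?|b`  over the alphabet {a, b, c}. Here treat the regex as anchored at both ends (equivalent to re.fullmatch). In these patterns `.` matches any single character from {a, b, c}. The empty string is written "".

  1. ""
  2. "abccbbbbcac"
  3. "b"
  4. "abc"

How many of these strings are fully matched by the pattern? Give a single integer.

2

1 → match
2 → no match
3 → match
4 → no match
Total matched: 2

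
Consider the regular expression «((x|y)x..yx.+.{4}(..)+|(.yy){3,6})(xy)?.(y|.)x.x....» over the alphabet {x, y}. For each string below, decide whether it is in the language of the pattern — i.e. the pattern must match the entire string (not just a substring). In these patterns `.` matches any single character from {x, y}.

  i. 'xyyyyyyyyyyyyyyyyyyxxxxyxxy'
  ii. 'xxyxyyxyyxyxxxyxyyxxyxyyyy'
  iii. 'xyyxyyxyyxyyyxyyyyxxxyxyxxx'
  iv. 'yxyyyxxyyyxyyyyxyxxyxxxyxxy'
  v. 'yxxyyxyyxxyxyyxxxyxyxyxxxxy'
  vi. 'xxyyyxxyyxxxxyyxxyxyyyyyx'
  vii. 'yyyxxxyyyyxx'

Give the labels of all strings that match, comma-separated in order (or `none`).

i, iv, v

i → match
ii → no match
iii → no match
iv → match
v → match
vi → no match
vii → no match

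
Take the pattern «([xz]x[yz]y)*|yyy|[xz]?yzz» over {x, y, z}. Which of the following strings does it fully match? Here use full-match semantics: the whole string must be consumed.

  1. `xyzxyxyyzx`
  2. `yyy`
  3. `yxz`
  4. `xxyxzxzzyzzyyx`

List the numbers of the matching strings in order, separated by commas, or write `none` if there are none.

2

1 → no match
2 → match
3 → no match
4 → no match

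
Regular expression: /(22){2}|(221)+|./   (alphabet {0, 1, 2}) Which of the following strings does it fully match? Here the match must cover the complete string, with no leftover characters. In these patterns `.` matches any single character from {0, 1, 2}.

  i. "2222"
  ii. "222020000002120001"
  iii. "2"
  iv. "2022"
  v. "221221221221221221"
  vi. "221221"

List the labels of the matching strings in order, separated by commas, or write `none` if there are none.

i, iii, v, vi

i → match
ii → no match
iii → match
iv → no match
v → match
vi → match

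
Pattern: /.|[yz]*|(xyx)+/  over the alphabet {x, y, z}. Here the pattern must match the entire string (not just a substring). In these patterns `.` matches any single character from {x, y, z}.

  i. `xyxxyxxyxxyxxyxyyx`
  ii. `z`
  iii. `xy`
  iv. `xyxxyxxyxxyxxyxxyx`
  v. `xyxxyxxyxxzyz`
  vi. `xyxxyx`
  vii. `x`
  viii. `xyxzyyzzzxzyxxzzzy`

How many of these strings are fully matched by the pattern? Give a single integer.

4

i → no match
ii. `z` → match
iii. `xy` → no match
iv → match
v → no match
vi. `xyxxyx` → match
vii. `x` → match
viii → no match
Total matched: 4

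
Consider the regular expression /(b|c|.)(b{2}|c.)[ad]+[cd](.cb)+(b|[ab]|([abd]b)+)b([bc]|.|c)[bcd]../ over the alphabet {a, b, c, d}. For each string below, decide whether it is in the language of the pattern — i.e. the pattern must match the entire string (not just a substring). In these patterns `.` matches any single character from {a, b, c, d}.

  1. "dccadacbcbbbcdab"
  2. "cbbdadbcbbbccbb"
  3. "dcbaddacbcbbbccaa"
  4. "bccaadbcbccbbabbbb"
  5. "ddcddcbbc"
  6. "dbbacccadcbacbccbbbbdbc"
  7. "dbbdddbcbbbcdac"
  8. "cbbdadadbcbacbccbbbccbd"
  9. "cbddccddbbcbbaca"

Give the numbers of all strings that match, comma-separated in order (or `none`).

1 → match
2 → match
3 → match
4 → no match
5 → no match
6 → no match
7 → match
8 → match
9 → no match

1, 2, 3, 7, 8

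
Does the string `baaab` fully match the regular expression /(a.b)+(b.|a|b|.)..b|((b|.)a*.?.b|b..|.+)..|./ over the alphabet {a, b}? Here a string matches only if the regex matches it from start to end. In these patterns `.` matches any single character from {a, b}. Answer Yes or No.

Yes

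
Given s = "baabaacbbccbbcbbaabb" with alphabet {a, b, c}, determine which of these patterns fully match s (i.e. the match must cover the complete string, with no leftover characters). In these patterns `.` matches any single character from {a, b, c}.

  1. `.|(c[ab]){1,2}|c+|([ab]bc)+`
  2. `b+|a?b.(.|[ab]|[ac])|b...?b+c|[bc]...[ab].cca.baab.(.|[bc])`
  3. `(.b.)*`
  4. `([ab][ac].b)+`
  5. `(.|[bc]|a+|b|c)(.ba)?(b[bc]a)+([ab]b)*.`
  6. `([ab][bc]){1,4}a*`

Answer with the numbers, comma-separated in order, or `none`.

4

1 → no match
2 → no match
3 → no match
4 → match
5 → no match
6 → no match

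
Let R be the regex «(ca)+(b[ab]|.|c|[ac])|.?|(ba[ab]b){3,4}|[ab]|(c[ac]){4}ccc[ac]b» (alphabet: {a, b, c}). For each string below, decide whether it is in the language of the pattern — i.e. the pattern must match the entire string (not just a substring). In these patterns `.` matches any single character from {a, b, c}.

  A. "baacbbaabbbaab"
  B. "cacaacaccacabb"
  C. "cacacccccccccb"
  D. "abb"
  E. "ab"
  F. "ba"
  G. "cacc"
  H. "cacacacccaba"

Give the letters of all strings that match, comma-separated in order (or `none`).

A → no match
B → no match
C → no match
D → no match
E → no match
F → no match
G → no match
H → no match

none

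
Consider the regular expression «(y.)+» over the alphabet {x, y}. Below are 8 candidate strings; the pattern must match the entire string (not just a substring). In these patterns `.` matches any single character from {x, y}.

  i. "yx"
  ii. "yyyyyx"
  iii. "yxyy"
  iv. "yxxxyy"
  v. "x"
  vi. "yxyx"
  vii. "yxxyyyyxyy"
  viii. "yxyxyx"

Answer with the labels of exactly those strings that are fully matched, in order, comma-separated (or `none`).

i, ii, iii, vi, viii

i → match
ii → match
iii → match
iv → no match
v → no match — must start with "y"
vi → match
vii → no match
viii → match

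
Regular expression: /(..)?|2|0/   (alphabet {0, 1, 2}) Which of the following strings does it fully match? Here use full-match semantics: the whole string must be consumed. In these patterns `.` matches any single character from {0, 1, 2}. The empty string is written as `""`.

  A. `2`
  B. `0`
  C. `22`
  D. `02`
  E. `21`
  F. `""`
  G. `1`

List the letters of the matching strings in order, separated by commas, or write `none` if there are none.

A, B, C, D, E, F

A → match
B → match
C → match
D → match
E → match
F → match
G → no match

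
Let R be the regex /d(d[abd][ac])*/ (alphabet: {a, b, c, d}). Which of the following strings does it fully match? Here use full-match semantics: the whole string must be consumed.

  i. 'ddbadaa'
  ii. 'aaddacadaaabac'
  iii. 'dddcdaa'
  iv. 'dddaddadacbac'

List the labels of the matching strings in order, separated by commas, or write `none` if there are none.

i → match
ii → no match — must start with 'd'
iii → match
iv → no match

i, iii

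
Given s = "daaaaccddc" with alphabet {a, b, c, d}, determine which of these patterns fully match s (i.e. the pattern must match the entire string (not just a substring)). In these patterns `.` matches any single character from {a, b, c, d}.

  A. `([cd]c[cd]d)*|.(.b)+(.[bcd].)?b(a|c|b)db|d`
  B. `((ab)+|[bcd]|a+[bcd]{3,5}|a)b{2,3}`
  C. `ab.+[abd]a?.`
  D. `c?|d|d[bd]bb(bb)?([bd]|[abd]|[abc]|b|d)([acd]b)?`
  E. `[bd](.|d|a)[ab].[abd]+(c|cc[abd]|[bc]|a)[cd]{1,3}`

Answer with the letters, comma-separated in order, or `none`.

A → no match
B → no match — must end with "b"
C → no match — must start with "ab"
D → no match
E → match

E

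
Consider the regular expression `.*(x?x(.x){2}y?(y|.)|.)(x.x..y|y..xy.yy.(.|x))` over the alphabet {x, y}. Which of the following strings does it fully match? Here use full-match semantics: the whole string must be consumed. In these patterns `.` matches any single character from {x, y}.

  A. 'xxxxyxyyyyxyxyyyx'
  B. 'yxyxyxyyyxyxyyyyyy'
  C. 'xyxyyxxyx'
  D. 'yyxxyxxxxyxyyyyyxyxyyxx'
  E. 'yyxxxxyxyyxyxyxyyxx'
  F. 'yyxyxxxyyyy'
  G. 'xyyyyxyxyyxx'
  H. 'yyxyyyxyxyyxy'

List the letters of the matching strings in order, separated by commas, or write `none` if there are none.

A, B, D, E, G, H

A → match
B → match
C → no match
D → match
E → match
F → no match
G → match
H → match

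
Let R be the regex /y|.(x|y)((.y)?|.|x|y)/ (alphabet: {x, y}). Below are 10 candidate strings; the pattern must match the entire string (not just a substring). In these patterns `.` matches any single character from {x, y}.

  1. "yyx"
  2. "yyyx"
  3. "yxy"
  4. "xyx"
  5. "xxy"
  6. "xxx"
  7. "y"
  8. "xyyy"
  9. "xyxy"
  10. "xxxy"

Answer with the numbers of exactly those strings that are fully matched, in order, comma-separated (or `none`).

1 → match
2 → no match
3 → match
4 → match
5 → match
6 → match
7 → match
8 → match
9 → match
10 → match

1, 3, 4, 5, 6, 7, 8, 9, 10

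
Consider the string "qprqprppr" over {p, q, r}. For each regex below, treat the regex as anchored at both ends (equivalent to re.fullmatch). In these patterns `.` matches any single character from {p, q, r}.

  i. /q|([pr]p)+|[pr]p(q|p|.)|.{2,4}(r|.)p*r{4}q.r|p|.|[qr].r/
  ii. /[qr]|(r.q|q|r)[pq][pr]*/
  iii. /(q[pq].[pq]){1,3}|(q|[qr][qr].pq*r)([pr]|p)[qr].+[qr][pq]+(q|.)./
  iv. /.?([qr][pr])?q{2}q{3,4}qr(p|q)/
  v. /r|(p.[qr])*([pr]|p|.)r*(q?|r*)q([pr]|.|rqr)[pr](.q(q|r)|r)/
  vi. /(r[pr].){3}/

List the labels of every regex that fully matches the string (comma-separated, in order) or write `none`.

i → no match
ii → no match
iii → match
iv → no match
v → no match
vi → no match — must start with "r"

iii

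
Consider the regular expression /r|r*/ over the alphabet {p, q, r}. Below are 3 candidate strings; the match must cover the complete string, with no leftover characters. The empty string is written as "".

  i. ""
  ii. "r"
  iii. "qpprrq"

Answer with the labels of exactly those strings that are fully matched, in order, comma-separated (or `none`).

i → match
ii → match
iii → no match

i, ii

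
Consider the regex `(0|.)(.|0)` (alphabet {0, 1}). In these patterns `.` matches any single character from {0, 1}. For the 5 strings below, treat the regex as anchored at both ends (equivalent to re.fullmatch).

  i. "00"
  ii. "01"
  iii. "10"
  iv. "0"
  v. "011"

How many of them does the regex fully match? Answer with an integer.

3

i → match
ii → match
iii → match
iv → no match
v → no match
Total matched: 3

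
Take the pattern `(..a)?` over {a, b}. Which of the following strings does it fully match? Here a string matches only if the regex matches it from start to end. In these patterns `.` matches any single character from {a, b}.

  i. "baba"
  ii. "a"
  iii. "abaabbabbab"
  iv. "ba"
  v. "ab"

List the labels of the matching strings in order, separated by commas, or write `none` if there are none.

i → no match
ii → no match
iii → no match
iv → no match
v → no match

none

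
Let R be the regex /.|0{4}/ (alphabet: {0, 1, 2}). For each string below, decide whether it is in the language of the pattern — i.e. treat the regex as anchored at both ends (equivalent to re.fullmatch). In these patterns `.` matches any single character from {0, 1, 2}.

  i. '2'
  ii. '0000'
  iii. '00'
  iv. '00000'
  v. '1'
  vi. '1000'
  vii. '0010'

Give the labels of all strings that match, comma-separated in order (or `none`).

i, ii, v

i → match
ii → match
iii → no match
iv → no match
v → match
vi → no match
vii → no match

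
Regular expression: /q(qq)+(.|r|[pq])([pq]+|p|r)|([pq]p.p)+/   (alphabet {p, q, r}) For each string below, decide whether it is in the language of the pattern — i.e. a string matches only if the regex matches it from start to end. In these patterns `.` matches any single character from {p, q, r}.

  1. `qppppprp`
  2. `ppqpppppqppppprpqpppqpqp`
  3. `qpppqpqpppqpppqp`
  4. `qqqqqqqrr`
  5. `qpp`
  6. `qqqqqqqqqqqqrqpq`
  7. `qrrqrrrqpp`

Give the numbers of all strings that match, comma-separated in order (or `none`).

1 → match
2 → match
3 → match
4 → match
5 → no match
6 → no match
7 → no match

1, 2, 3, 4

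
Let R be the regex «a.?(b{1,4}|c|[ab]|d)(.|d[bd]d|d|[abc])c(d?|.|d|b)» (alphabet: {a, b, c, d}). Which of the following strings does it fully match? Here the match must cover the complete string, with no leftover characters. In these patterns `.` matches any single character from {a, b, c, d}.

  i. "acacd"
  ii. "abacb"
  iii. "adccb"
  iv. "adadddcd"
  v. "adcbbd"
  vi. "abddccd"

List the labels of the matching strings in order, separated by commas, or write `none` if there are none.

i → match
ii → match
iii → match
iv → match
v → no match
vi → no match

i, ii, iii, iv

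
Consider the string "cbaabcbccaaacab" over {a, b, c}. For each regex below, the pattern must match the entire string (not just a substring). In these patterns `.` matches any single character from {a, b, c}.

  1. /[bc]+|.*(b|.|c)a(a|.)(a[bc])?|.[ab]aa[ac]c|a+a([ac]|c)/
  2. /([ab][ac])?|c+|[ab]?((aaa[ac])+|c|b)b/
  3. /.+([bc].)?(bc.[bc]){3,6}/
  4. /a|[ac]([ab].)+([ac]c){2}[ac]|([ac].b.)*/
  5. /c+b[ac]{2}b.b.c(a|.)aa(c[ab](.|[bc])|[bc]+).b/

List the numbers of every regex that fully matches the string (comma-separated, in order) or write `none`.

1 → match
2 → no match
3 → no match
4 → no match
5 → match

1, 5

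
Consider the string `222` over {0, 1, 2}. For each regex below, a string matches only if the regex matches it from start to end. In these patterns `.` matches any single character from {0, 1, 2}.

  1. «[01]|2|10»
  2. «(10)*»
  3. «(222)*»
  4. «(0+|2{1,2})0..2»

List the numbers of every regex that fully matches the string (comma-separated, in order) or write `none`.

3

1 → no match
2 → no match
3 → match
4 → no match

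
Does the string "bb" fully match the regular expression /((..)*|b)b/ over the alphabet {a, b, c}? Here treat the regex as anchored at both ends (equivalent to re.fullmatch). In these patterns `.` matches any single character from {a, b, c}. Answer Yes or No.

Yes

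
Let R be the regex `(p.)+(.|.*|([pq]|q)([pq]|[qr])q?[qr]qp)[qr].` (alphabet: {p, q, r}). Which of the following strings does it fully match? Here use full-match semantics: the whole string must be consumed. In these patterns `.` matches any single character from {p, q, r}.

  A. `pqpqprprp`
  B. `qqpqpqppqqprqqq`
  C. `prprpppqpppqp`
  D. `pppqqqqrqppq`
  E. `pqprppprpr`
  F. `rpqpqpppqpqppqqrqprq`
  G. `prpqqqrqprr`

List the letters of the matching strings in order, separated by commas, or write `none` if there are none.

A → match
B → no match — must start with `p`
C → match
D → no match
E → no match
F → no match — must start with `p`
G → match

A, C, G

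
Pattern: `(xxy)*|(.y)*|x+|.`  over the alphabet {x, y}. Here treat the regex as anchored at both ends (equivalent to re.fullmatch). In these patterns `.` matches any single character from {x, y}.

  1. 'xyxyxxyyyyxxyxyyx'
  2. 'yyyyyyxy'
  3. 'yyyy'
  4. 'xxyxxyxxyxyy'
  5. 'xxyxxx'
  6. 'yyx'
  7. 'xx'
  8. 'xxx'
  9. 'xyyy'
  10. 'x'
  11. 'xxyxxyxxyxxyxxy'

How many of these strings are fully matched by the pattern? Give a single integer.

7

1 → no match
2 → match
3 → match
4 → no match
5 → no match
6 → no match
7 → match
8 → match
9 → match
10 → match
11 → match
Total matched: 7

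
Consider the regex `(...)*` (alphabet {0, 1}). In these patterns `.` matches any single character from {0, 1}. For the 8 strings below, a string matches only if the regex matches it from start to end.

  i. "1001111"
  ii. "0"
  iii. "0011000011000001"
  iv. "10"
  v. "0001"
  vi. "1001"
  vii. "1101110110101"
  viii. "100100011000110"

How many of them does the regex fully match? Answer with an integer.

1

i → no match
ii → no match
iii → no match
iv → no match
v → no match
vi → no match
vii → no match
viii → match
Total matched: 1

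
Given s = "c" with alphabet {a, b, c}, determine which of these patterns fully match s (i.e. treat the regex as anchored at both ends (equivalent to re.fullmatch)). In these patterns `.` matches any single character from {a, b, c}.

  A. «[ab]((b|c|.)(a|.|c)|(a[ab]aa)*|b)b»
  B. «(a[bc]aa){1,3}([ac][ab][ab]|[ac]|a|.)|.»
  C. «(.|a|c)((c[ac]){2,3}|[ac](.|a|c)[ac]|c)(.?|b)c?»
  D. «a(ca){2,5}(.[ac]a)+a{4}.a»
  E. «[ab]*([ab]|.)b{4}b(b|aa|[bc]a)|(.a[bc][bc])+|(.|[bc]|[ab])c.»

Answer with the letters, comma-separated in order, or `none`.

B

A → no match — must end with "b"
B → match
C → no match
D → no match — must start with "aca"
E → no match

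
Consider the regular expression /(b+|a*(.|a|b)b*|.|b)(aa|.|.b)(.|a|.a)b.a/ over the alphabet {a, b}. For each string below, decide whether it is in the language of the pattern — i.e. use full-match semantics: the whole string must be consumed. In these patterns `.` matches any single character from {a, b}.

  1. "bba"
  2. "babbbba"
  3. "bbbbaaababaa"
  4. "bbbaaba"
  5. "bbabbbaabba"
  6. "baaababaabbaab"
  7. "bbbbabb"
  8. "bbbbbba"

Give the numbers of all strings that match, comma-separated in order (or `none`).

1. "bba" → no match
2. "babbbba" → match
3. "bbbbaaababaa" → no match
4. "bbbaaba" → no match
5. "bbabbbaabba" → no match
6 → no match — must end with "a"
7. "bbbbabb" → no match — must end with "a"
8. "bbbbbba" → match

2, 8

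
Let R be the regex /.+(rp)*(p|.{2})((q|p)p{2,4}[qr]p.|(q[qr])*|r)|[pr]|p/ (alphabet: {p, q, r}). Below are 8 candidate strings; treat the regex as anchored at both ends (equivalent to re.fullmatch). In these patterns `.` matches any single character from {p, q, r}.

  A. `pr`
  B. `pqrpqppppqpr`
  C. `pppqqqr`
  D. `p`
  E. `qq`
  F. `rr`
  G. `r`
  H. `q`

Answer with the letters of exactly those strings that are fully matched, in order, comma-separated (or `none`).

A → no match
B → match
C → match
D → match
E → no match
F → no match
G → match
H → no match

B, C, D, G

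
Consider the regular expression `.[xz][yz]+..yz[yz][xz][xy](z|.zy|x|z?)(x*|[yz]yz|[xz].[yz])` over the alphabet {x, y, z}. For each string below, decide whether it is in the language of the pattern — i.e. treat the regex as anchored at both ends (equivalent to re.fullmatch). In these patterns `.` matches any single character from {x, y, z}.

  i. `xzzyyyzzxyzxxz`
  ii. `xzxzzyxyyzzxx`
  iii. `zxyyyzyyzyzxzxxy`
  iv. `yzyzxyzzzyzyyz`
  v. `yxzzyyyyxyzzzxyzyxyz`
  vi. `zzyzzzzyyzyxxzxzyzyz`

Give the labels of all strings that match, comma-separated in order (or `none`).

i → match
ii → no match
iii → match
iv → match
v → match
vi → no match

i, iii, iv, v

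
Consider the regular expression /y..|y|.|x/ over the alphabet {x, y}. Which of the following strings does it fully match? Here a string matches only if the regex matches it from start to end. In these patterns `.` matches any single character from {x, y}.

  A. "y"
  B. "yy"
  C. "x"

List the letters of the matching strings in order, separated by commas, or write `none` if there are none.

A → match
B → no match
C → match

A, C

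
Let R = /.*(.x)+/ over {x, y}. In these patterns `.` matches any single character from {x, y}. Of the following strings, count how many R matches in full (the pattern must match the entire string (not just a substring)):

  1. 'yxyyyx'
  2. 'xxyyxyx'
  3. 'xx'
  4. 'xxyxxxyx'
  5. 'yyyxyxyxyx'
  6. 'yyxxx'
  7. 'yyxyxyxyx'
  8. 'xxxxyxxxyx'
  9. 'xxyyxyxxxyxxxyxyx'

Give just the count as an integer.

9

1 → match
2 → match
3 → match
4 → match
5 → match
6 → match
7 → match
8 → match
9 → match
Total matched: 9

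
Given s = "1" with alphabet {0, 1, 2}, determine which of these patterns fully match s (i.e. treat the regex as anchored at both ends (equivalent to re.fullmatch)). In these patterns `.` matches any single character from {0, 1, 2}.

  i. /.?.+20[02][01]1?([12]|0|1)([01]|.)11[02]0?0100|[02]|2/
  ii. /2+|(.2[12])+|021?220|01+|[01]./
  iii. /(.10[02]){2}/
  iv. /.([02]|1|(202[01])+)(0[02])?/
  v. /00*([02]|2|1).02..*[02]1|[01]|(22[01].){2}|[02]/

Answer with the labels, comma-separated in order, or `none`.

i → no match
ii → no match
iii → no match
iv → no match
v → match

v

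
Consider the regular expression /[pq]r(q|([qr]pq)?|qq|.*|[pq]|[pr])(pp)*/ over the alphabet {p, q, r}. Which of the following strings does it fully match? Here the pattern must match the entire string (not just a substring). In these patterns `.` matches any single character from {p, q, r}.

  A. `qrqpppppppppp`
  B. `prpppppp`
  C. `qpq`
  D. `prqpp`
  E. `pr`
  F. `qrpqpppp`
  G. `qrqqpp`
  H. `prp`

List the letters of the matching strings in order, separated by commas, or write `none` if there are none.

A, B, D, E, F, G, H

A → match
B. `prpppppp` → match
C. `qpq` → no match
D. `prqpp` → match
E. `pr` → match
F. `qrpqpppp` → match
G. `qrqqpp` → match
H. `prp` → match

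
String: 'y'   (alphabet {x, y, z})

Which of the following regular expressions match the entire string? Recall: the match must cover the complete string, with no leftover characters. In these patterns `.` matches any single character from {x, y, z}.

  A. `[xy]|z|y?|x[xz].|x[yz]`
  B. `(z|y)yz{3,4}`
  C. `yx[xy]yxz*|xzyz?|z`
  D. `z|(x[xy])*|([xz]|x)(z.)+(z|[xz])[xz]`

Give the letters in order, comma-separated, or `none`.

A → match
B → no match — must end with 'z'
C → no match
D → no match

A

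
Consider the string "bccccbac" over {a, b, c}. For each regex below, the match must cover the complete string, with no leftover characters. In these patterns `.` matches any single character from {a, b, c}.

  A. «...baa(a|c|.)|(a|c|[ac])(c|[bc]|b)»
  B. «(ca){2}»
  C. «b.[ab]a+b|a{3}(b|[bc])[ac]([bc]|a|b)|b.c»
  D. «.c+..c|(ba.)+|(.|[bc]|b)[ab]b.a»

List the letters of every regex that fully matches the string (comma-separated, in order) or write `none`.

A → no match
B → no match — must start with "ca"
C → no match
D → match

D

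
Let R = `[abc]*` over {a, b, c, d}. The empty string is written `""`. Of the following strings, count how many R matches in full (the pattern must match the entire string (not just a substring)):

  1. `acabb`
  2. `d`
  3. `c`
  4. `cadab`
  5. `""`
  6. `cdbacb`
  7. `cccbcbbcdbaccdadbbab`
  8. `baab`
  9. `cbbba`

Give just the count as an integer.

1. `acabb` → match
2. `d` → no match
3. `c` → match
4. `cadab` → no match
5. `""` → match
6. `cdbacb` → no match
7 → no match
8. `baab` → match
9. `cbbba` → match
Total matched: 5

5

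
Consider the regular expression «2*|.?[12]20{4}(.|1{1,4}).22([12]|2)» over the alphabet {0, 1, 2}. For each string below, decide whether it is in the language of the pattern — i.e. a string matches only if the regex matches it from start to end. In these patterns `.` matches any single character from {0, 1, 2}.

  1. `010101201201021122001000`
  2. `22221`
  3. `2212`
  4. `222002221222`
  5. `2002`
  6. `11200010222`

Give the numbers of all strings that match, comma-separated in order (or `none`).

none

1 → no match
2 → no match
3 → no match
4 → no match
5 → no match
6 → no match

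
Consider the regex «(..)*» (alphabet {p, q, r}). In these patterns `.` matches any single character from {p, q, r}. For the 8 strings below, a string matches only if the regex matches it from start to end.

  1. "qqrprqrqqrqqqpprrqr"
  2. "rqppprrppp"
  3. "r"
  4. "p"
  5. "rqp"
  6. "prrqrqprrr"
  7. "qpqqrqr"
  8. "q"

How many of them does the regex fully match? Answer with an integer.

1 → no match
2 → match
3 → no match
4 → no match
5 → no match
6 → match
7 → no match
8 → no match
Total matched: 2

2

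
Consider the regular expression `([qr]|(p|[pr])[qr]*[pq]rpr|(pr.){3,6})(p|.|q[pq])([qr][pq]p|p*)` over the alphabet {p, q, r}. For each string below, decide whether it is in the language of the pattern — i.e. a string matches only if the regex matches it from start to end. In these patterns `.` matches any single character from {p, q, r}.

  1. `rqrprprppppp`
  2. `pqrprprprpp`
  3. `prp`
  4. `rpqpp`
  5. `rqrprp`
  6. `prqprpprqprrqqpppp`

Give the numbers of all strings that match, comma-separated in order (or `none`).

1 → match
2 → match
3 → no match
4 → match
5 → match
6 → match

1, 2, 4, 5, 6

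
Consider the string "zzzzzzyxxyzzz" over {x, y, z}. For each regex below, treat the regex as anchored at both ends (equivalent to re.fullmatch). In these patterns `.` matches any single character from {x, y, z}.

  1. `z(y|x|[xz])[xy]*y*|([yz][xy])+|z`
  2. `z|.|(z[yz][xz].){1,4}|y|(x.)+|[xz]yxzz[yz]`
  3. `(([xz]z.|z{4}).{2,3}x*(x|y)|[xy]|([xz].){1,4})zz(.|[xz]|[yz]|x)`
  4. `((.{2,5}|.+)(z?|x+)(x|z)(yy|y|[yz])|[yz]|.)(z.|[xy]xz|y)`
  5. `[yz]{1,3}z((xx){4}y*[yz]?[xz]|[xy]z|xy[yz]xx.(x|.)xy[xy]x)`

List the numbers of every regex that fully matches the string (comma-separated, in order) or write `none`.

1 → no match
2 → no match
3 → match
4 → no match
5 → no match

3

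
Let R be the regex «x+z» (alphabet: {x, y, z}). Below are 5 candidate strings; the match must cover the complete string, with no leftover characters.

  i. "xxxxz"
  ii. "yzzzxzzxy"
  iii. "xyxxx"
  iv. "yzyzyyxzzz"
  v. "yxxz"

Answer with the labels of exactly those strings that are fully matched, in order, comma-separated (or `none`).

i

i. "xxxxz" → match
ii. "yzzzxzzxy" → no match — must start with "x"
iii. "xyxxx" → no match — must end with "xz"
iv. "yzyzyyxzzz" → no match — must start with "x"
v. "yxxz" → no match — must start with "x"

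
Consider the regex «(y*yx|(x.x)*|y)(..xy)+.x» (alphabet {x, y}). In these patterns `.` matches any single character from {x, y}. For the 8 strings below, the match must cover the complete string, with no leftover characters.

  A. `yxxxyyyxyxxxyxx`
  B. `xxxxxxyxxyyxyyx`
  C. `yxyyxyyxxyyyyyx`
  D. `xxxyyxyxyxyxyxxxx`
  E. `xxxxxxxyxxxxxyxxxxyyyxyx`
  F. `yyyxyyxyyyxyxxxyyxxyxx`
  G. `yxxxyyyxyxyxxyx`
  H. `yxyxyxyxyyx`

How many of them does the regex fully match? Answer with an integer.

A → match
B → no match
C → no match
D → no match
E → no match
F → match
G → no match
H → match
Total matched: 3

3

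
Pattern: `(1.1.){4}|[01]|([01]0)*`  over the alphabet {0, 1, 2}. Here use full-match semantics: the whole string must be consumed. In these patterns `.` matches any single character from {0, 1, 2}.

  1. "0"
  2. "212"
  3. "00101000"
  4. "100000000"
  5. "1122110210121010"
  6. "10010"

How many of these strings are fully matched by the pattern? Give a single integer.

1. "0" → match
2. "212" → no match
3. "00101000" → match
4. "100000000" → no match
5 → no match
6. "10010" → no match
Total matched: 2

2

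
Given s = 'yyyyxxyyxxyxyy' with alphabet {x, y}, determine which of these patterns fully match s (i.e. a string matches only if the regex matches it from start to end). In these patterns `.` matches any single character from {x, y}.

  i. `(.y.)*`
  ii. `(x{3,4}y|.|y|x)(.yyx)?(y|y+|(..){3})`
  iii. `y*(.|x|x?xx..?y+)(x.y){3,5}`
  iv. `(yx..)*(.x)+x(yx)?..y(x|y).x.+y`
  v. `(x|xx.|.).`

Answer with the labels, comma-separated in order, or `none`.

iii

i → no match
ii → no match
iii → match
iv → no match
v → no match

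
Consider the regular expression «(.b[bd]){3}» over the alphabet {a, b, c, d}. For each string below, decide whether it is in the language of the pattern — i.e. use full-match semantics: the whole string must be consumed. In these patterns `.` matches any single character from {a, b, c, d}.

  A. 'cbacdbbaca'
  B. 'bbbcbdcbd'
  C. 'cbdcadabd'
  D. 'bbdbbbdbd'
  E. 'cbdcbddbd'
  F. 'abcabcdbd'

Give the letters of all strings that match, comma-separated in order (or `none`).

A. 'cbacdbbaca' → no match
B. 'bbbcbdcbd' → match
C. 'cbdcadabd' → no match
D. 'bbdbbbdbd' → match
E. 'cbdcbddbd' → match
F. 'abcabcdbd' → no match

B, D, E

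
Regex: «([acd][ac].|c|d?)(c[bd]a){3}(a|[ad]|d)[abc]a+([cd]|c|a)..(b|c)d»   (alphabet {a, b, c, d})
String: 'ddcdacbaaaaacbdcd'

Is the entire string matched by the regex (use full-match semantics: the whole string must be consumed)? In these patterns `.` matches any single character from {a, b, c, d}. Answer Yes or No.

No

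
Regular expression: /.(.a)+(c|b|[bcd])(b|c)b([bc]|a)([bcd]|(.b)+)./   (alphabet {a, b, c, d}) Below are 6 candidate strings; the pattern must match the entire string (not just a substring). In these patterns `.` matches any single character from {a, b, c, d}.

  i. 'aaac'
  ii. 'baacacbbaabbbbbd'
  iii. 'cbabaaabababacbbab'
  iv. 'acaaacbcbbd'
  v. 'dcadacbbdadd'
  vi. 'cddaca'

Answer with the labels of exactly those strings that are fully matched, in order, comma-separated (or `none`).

i. 'aaac' → no match
ii → match
iii → no match
iv. 'acaaacbcbbd' → no match
v. 'dcadacbbdadd' → no match
vi. 'cddaca' → no match

ii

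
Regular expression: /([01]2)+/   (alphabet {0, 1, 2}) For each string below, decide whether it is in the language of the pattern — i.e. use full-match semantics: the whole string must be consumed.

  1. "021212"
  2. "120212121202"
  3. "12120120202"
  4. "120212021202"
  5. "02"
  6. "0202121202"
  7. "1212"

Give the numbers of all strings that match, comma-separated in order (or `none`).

1 → match
2 → match
3 → no match
4 → match
5 → match
6 → match
7 → match

1, 2, 4, 5, 6, 7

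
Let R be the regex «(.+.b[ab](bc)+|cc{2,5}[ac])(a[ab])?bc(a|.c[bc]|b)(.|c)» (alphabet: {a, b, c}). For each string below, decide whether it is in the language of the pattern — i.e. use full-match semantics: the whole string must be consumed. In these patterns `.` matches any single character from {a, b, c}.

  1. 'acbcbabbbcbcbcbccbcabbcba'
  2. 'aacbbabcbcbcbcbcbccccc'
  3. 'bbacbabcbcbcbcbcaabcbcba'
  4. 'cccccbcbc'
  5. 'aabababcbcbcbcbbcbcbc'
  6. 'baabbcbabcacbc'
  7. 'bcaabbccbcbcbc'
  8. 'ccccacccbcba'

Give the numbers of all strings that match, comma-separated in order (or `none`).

2, 3, 4

1 → no match
2 → match
3 → match
4. 'cccccbcbc' → match
5 → no match
6 → no match
7 → no match
8. 'ccccacccbcba' → no match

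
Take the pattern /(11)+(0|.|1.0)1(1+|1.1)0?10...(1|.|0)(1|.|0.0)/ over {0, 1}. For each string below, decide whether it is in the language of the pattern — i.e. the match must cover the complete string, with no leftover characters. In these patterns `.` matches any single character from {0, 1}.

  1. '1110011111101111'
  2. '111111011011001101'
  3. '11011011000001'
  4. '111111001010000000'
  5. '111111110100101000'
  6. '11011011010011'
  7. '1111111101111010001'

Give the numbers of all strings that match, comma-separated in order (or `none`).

2, 3, 5, 6, 7

1 → no match
2 → match
3 → match
4 → no match
5 → match
6 → match
7 → match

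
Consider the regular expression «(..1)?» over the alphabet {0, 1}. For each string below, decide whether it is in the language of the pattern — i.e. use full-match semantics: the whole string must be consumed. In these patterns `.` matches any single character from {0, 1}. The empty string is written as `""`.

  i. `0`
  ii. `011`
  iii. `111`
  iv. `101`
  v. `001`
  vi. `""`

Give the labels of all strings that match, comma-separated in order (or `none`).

i. `0` → no match
ii. `011` → match
iii. `111` → match
iv. `101` → match
v. `001` → match
vi. `""` → match

ii, iii, iv, v, vi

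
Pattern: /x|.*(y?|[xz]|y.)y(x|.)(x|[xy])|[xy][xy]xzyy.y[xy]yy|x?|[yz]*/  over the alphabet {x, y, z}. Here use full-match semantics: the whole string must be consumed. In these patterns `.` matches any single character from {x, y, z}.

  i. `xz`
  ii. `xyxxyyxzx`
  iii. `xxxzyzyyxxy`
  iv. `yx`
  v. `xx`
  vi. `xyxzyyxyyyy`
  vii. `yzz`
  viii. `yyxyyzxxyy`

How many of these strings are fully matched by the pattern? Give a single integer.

i → no match
ii → no match
iii → no match
iv → no match
v → no match
vi → match
vii → match
viii → no match
Total matched: 2

2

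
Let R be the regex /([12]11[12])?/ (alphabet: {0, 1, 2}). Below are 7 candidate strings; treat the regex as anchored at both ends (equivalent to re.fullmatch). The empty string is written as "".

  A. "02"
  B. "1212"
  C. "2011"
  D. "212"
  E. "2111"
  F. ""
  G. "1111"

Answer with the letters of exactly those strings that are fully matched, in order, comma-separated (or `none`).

E, F, G

A → no match
B → no match
C → no match
D → no match
E → match
F → match
G → match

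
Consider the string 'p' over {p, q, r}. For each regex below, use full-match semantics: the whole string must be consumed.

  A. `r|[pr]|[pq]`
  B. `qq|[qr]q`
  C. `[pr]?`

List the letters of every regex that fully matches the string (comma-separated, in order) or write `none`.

A, C

A → match
B → no match
C → match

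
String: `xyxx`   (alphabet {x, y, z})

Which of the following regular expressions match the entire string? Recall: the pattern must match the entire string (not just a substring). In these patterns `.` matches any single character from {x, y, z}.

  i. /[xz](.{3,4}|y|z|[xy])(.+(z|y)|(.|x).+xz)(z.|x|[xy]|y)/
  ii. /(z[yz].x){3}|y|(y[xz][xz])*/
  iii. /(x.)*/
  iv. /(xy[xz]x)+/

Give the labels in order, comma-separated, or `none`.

iii, iv

i → no match
ii → no match
iii → match
iv → match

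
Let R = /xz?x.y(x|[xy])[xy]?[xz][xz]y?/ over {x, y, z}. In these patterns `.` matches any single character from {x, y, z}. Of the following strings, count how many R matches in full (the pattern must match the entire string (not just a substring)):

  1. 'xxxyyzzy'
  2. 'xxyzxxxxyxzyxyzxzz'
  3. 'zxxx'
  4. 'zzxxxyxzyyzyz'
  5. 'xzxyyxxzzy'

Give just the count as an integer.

2

1 → match
2 → no match
3 → no match — must start with 'x'
4 → no match — must start with 'x'
5 → match
Total matched: 2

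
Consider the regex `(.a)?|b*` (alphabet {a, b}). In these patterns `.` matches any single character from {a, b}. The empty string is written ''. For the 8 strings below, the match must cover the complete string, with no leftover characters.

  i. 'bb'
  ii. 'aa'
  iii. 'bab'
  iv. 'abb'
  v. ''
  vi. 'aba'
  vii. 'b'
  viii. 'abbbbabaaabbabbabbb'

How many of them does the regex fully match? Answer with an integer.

4

i → match
ii → match
iii → no match
iv → no match
v → match
vi → no match
vii → match
viii → no match
Total matched: 4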